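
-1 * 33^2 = -1089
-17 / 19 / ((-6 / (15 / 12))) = 85 / 456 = 0.19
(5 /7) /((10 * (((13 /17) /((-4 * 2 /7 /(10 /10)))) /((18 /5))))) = -1224 /3185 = -0.38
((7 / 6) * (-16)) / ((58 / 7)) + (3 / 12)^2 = -3049 / 1392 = -2.19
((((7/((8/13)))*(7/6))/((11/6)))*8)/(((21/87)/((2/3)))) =5278/33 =159.94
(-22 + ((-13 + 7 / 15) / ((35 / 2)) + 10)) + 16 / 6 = -5276 / 525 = -10.05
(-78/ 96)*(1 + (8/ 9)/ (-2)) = -0.45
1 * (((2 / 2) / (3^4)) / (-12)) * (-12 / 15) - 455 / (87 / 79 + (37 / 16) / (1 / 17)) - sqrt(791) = -sqrt(791) - 698719717 / 62065845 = -39.38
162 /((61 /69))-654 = -28716 /61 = -470.75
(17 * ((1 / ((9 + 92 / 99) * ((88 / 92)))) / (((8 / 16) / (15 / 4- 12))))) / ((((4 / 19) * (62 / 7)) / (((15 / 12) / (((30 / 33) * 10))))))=-169893801 / 78010880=-2.18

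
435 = 435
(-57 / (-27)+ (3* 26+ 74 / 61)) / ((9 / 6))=89294 / 1647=54.22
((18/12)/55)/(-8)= -3/880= -0.00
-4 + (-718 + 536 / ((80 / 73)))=-2329 / 10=-232.90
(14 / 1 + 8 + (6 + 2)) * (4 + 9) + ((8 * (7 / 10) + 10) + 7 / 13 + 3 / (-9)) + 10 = 81082 / 195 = 415.81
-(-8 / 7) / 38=4 / 133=0.03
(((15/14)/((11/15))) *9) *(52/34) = 26325/1309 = 20.11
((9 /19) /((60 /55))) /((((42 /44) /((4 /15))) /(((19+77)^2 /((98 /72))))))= 26763264 /32585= 821.34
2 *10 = 20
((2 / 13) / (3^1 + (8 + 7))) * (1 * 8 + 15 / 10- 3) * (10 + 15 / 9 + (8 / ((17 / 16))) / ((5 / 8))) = 6047 / 4590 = 1.32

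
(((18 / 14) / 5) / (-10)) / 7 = -9 / 2450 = -0.00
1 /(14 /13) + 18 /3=97 /14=6.93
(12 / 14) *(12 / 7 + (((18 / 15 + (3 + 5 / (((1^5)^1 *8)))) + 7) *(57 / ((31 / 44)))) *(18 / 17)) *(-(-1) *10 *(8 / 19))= 1796696928 / 490637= 3661.97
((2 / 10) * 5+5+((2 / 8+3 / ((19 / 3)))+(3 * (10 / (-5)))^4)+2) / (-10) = -99159 / 760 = -130.47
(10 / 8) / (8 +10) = 5 / 72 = 0.07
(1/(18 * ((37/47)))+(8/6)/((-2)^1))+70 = 46223/666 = 69.40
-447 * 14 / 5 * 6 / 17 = -37548 / 85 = -441.74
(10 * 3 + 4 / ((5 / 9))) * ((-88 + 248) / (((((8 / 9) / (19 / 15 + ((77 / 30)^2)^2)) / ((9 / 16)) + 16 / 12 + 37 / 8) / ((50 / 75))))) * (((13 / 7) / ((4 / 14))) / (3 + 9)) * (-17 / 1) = -1866259650944 / 306136639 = -6096.17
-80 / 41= -1.95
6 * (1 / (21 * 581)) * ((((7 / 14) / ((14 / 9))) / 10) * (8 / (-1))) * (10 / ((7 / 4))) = -144 / 199283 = -0.00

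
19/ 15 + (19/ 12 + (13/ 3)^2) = 3893/ 180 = 21.63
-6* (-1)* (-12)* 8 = -576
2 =2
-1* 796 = -796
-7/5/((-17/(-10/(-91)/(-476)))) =-1/52598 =-0.00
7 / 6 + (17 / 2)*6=313 / 6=52.17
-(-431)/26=431/26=16.58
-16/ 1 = -16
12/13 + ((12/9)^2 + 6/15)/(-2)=-0.17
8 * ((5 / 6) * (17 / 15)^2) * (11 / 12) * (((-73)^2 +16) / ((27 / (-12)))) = -13593404 / 729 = -18646.64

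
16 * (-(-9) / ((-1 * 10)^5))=-9 / 6250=-0.00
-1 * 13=-13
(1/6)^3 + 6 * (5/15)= 433/216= 2.00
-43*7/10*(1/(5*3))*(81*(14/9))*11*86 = -5979666/25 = -239186.64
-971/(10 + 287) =-971/297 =-3.27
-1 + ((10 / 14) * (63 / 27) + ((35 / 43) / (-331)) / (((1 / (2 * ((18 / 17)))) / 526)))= -1504358 / 725883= -2.07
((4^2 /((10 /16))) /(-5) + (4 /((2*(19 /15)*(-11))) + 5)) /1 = -1377 /5225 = -0.26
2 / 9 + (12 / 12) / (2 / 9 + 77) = 1471 / 6255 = 0.24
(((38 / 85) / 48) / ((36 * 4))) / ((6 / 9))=0.00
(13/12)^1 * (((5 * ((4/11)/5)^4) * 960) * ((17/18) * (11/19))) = 452608/5690025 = 0.08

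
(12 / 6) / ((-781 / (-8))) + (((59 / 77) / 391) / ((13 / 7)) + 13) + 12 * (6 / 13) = 73679928 / 3969823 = 18.56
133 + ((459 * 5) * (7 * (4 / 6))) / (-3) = -3437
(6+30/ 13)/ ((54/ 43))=6.62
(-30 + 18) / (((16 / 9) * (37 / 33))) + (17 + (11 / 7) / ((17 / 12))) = 212911 / 17612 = 12.09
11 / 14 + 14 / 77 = 149 / 154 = 0.97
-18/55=-0.33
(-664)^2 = 440896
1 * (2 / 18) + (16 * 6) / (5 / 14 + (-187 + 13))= -9665 / 21879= -0.44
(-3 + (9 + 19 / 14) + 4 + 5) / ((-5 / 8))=-26.17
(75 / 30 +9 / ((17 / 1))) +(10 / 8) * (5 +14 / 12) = 4381 / 408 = 10.74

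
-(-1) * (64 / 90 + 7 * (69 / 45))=103 / 9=11.44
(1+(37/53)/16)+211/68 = 59777/14416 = 4.15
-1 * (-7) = 7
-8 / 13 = -0.62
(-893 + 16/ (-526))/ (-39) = 78289/ 3419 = 22.90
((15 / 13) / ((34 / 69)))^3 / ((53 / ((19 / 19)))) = 1108717875 / 4576597064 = 0.24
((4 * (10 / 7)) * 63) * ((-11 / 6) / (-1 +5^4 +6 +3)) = -220 / 211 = -1.04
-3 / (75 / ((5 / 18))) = -1 / 90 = -0.01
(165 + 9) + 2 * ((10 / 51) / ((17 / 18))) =50406 / 289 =174.42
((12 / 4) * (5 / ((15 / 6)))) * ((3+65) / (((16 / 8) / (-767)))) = -156468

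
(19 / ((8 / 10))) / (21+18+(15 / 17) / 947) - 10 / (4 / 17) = -105209515 / 2511504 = -41.89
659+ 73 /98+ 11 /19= 1229523 /1862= 660.32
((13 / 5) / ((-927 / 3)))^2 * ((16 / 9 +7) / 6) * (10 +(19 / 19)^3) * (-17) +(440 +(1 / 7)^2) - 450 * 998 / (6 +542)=-328403064172481 / 865301336550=-379.52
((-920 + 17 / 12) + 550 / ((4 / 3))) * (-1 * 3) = 1518.25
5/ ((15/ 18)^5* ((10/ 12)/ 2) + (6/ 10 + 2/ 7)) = 16329600/ 3439547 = 4.75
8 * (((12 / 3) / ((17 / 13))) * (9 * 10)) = 37440 / 17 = 2202.35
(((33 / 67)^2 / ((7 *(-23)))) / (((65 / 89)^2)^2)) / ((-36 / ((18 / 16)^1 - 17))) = -0.00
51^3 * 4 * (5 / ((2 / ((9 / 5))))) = 2387718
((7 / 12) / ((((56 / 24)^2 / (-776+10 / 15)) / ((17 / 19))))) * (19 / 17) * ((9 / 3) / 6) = -1163 / 28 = -41.54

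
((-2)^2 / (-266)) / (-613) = 2 / 81529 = 0.00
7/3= 2.33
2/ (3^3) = 2/ 27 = 0.07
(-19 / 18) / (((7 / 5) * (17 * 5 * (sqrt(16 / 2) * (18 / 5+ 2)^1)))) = -95 * sqrt(2) / 239904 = -0.00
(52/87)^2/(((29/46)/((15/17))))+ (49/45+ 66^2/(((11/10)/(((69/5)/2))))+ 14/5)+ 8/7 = 713864286197/26120619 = 27329.53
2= 2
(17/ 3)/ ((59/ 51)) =289/ 59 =4.90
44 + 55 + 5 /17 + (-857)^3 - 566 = -10700195415 /17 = -629423259.71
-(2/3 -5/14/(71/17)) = -1733/2982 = -0.58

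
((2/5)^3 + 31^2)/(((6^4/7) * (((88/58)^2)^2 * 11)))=594774518611/6679107072000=0.09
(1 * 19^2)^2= 130321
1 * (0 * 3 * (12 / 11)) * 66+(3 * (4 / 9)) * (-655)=-2620 / 3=-873.33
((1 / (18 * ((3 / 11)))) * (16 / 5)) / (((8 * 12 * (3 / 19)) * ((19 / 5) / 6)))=11 / 162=0.07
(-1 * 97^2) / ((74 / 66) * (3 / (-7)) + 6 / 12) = -1448986 / 3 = -482995.33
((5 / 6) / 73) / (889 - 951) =-5 / 27156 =-0.00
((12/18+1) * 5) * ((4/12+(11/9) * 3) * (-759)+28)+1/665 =-25066.67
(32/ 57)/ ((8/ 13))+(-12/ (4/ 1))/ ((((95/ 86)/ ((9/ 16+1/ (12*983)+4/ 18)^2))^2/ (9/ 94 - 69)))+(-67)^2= 43087019183156182740462461351/ 9460990428578326366617600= 4554.18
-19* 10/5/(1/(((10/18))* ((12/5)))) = -152/3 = -50.67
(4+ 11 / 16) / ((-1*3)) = -25 / 16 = -1.56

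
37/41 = 0.90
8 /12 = 0.67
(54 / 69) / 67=0.01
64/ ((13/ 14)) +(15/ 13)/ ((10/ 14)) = 70.54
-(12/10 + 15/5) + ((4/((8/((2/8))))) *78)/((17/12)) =228/85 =2.68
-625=-625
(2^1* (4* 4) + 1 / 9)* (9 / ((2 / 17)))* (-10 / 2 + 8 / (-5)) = -162129 / 10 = -16212.90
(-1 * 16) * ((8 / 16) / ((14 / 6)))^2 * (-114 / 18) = 4.65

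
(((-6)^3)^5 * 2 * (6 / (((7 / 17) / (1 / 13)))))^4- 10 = 84643905318051058036742085889354809304722598212824746646 / 68574961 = 1234326700062593663549325000000000000000000000000.00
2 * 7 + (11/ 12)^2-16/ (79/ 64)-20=-206153/ 11376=-18.12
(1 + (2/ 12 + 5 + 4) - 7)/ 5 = 19/ 30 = 0.63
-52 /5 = -10.40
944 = 944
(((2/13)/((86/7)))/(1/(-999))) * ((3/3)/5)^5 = -6993/1746875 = -0.00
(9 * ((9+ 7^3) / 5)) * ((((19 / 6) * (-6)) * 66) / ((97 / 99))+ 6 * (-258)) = -868988736 / 485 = -1791729.35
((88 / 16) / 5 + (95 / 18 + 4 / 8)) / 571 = 619 / 51390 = 0.01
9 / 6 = 3 / 2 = 1.50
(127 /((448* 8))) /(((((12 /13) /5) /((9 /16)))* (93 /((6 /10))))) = 4953 /7110656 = 0.00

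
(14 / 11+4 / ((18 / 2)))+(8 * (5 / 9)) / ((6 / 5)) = 1610 / 297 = 5.42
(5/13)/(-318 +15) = -5/3939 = -0.00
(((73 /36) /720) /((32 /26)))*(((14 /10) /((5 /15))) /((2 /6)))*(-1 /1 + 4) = 6643 /76800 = 0.09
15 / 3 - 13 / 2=-1.50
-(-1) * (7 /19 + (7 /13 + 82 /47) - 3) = -4045 /11609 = -0.35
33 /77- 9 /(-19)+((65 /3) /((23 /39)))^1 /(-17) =-65465 /52003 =-1.26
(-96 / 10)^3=-110592 / 125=-884.74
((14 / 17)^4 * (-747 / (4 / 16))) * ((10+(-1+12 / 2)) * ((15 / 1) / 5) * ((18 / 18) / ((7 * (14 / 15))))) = -790624800 / 83521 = -9466.18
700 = 700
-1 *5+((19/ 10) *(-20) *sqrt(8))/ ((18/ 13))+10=5-494 *sqrt(2)/ 9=-72.62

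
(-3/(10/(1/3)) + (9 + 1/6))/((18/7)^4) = 40817/196830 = 0.21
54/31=1.74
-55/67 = -0.82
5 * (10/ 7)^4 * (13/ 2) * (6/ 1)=1950000/ 2401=812.16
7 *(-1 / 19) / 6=-7 / 114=-0.06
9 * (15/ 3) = 45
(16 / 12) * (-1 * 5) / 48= -5 / 36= -0.14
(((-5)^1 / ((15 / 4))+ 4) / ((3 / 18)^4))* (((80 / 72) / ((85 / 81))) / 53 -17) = -52873344 / 901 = -58682.96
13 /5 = 2.60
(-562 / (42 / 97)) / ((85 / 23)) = -626911 / 1785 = -351.21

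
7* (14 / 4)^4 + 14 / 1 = 17031 / 16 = 1064.44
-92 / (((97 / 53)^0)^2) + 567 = 475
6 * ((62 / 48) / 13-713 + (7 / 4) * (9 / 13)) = -222047 / 52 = -4270.13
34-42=-8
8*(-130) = -1040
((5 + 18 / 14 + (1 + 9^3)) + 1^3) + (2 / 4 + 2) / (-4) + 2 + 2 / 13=537857 / 728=738.81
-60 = -60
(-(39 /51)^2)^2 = 28561 /83521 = 0.34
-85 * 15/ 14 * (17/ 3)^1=-7225/ 14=-516.07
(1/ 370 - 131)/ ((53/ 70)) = -339283/ 1961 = -173.02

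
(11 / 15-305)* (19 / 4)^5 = -2825228959 / 3840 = -735736.71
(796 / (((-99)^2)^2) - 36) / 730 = -345814484 / 7012350873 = -0.05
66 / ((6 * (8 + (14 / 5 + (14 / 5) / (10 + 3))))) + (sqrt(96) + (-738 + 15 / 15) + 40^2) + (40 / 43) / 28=4 * sqrt(6) + 186212683 / 215516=873.83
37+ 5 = 42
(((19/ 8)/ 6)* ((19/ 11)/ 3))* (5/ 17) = 1805/ 26928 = 0.07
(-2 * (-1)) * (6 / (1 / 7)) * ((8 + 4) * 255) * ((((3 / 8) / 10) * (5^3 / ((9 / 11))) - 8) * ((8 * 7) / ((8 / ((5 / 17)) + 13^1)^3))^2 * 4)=-12711580000000 / 7327128955689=-1.73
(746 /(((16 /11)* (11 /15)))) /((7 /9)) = 50355 /56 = 899.20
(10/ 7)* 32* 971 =310720/ 7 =44388.57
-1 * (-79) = 79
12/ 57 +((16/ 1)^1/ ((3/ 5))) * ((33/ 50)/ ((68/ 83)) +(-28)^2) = 101397902/ 4845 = 20928.36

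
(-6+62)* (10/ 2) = 280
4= 4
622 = 622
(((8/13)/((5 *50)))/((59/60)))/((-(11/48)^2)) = -110592/2320175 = -0.05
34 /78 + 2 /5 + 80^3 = 99840163 /195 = 512000.84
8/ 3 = 2.67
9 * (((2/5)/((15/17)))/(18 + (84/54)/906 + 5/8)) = 195696/893425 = 0.22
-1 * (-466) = 466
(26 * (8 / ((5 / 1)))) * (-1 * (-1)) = 208 / 5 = 41.60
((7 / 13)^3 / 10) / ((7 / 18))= 441 / 10985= 0.04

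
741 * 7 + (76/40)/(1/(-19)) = 51509/10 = 5150.90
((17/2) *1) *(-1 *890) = -7565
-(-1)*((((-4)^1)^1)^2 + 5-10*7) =-49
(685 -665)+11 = 31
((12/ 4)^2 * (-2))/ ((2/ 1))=-9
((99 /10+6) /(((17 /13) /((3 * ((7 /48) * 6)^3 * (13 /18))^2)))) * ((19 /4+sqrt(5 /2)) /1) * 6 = 13699167209 * sqrt(10) /178257920+260284176971 /356515840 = 973.10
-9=-9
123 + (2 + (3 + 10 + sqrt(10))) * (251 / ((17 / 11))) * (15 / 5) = 8283 * sqrt(10) / 17 + 126336 / 17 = 8972.30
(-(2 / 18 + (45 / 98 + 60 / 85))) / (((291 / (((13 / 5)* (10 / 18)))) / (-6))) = 248755 / 6544881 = 0.04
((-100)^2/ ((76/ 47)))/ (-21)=-117500/ 399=-294.49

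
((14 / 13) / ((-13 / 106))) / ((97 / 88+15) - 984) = 130592 / 14394575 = 0.01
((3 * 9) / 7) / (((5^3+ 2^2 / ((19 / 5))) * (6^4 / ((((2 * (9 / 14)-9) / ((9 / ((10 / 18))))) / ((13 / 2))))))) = -19 / 10984428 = -0.00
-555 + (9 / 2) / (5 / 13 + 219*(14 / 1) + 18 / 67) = -2964863211 / 5342110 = -555.00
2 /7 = 0.29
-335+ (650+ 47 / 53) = 16742 / 53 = 315.89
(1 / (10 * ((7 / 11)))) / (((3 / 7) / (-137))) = -1507 / 30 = -50.23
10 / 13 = 0.77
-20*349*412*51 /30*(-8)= 39110336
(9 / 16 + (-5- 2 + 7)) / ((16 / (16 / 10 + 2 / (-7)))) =207 / 4480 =0.05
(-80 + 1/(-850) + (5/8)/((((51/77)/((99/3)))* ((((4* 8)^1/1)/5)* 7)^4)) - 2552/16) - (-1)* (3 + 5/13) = -3753554601629311/15897041305600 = -236.12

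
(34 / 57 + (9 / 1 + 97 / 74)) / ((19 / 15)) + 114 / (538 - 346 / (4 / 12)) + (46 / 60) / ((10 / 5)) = 175638431 / 20035500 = 8.77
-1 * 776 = -776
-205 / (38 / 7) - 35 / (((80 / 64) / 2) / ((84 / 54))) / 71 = -946757 / 24282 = -38.99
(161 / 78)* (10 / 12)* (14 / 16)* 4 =5635 / 936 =6.02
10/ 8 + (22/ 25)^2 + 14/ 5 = 12061/ 2500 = 4.82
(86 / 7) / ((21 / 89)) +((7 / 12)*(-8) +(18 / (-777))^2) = 9539300 / 201243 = 47.40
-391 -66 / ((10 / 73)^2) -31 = -196957 / 50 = -3939.14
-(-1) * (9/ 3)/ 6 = 1/ 2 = 0.50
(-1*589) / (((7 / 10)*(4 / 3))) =-8835 / 14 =-631.07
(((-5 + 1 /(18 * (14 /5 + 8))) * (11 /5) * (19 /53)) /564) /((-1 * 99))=0.00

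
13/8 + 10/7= 171/56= 3.05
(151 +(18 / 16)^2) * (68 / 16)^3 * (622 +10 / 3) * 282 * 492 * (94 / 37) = 6101017596948855 / 2368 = 2576443241954.75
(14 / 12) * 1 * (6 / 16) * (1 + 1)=0.88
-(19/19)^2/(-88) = 1/88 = 0.01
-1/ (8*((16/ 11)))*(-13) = 143/ 128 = 1.12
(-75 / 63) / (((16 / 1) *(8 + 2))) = -5 / 672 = -0.01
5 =5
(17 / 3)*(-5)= -85 / 3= -28.33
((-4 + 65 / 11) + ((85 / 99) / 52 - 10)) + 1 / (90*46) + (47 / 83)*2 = -18949737 / 2729870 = -6.94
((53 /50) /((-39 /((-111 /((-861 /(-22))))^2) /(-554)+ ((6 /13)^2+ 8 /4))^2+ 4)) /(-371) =-1924245867646160952608 /6018444779610057249330575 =-0.00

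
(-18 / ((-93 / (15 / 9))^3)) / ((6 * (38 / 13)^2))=21125 / 10453423572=0.00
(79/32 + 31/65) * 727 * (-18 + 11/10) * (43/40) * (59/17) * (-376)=6904686563203/136000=50769754.14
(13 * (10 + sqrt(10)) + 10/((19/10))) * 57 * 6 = 4446 * sqrt(10) + 46260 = 60319.49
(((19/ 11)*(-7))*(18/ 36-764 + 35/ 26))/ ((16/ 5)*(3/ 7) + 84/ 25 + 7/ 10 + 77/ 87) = 2111890200/ 1447589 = 1458.90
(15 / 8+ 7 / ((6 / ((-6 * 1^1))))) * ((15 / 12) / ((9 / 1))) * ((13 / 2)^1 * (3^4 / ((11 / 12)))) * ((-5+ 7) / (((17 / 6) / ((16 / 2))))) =-431730 / 187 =-2308.72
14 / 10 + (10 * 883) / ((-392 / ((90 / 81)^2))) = -524092 / 19845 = -26.41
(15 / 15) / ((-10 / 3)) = -3 / 10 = -0.30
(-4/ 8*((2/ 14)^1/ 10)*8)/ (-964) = 0.00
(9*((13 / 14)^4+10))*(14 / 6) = 225.61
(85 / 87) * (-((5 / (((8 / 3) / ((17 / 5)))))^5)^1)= -9775715445 / 950272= -10287.28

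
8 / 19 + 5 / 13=199 / 247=0.81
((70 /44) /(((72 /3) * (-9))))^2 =1225 /22581504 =0.00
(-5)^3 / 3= -125 / 3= -41.67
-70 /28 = -5 /2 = -2.50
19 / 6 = 3.17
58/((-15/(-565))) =6554/3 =2184.67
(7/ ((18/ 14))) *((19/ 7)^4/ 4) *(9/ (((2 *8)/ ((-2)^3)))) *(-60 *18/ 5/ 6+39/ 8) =32449929/ 3136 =10347.55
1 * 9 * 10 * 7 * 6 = 3780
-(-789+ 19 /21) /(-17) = -16550 /357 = -46.36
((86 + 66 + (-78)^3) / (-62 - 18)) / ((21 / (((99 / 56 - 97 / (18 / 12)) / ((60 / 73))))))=-457434863 / 21168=-21609.73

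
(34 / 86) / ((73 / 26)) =442 / 3139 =0.14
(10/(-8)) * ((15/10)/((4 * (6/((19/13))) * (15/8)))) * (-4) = 19/78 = 0.24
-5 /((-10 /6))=3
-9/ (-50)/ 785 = 9/ 39250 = 0.00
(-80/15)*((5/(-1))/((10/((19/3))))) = 152/9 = 16.89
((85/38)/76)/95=17/54872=0.00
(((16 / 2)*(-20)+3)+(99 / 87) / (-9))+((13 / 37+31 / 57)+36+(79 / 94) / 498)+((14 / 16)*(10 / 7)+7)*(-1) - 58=-44491977910 / 238589061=-186.48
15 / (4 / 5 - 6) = -75 / 26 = -2.88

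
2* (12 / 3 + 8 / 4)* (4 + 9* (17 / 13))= 2460 / 13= 189.23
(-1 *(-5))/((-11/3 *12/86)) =-215/22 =-9.77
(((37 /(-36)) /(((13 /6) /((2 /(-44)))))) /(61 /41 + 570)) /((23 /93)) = 47027 /308258236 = 0.00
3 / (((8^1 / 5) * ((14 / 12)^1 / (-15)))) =-24.11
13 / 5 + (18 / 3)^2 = 193 / 5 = 38.60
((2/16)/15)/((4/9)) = 3/160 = 0.02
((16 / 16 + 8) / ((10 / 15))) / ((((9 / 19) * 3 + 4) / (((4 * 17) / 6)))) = 2907 / 103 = 28.22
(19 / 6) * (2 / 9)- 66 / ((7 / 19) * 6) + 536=95794 / 189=506.85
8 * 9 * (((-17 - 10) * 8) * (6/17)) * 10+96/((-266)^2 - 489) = -65567541408/1194539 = -54889.41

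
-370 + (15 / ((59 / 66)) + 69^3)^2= 375701501798471 / 3481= 107929187531.88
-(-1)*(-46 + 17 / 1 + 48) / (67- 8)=19 / 59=0.32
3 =3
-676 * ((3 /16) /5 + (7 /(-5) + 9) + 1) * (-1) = 116779 /20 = 5838.95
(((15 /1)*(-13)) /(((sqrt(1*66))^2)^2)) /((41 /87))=-1885 /19844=-0.09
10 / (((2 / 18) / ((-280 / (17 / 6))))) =-8894.12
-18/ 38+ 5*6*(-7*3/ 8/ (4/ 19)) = -374.54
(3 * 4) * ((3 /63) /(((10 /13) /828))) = 21528 /35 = 615.09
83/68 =1.22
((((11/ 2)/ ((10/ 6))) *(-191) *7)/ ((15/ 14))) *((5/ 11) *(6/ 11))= -56154/ 55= -1020.98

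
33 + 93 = 126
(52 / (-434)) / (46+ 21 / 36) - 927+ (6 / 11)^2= -1046297265 / 1129051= -926.71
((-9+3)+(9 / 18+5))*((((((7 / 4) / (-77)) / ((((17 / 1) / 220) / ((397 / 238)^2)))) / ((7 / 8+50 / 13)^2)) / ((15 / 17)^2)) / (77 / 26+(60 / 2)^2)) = 5540271568 / 212159801007945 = 0.00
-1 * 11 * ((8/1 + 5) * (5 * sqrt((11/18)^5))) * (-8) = 86515 * sqrt(22)/243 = 1669.92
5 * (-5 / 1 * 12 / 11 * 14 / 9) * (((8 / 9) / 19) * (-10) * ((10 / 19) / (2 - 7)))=-224000 / 107217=-2.09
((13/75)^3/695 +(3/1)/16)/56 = 879644527/262710000000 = 0.00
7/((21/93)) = 31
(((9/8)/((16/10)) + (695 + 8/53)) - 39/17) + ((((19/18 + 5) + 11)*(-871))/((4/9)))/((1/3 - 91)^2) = 21628883535/31369216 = 689.49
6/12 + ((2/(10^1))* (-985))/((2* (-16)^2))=59/512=0.12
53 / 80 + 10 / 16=103 / 80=1.29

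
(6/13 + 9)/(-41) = -3/13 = -0.23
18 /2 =9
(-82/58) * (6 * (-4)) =984/29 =33.93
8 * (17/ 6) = 22.67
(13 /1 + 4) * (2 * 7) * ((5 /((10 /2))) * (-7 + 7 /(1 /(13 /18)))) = -4165 /9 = -462.78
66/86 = 33/43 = 0.77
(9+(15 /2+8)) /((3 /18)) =147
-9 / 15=-3 / 5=-0.60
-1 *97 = -97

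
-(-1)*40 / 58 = 20 / 29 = 0.69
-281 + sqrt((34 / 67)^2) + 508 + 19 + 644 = 890.51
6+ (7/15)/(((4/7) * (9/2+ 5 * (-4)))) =5531/930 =5.95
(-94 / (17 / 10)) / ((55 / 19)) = -3572 / 187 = -19.10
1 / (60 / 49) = 49 / 60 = 0.82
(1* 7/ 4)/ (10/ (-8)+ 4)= 7/ 11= 0.64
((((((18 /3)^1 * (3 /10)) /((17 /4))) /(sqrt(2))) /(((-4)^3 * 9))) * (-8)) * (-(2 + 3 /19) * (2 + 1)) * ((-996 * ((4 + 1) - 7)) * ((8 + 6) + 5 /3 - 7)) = -530868 * sqrt(2) /1615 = -464.87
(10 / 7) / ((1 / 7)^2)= 70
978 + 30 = 1008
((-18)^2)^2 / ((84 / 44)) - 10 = 384842 / 7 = 54977.43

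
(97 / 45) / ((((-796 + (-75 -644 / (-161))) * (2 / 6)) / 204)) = -388 / 255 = -1.52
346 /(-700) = -173 /350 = -0.49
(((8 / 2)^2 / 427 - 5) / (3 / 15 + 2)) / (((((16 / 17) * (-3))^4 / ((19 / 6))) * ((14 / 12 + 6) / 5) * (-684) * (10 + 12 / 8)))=4424524975 / 443868480405504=0.00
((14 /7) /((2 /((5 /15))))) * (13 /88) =13 /264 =0.05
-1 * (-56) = 56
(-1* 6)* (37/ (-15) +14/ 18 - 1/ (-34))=2539/ 255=9.96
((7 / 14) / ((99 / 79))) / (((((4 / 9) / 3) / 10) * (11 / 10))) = 5925 / 242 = 24.48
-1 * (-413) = 413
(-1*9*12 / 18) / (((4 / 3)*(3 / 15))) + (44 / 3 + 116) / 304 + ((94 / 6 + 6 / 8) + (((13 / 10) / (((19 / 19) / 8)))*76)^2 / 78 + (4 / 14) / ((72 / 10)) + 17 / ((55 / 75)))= 10569091199 / 1316700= 8026.95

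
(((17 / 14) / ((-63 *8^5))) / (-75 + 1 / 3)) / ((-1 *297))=-17 / 640916914176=-0.00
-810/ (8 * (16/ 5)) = -2025/ 64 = -31.64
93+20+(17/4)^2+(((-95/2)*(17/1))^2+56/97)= 652187.89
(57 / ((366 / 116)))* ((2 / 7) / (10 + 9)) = 116 / 427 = 0.27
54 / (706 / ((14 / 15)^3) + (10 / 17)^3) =363994344 / 5854597375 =0.06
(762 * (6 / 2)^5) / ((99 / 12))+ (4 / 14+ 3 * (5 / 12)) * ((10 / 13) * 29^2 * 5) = 54878441 / 2002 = 27411.81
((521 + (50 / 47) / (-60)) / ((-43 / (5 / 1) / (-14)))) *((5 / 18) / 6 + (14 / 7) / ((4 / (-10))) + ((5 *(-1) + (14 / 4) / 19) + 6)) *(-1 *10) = 198870524125 / 6220638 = 31969.47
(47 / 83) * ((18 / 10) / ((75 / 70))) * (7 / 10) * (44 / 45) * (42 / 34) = 0.80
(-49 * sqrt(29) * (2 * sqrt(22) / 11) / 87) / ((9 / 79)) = -7742 * sqrt(638) / 8613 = -22.70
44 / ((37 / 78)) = 3432 / 37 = 92.76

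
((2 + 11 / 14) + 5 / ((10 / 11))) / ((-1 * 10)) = -29 / 35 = -0.83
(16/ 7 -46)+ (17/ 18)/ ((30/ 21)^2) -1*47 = -1137169/ 12600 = -90.25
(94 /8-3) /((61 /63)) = 2205 /244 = 9.04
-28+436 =408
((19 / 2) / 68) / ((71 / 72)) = 171 / 1207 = 0.14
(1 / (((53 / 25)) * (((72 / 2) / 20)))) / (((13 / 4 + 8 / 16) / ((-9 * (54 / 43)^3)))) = -5248800 / 4213871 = -1.25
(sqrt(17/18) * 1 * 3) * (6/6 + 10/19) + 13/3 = 13/3 + 29 * sqrt(34)/38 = 8.78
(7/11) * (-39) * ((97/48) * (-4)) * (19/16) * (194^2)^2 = 14847511304353/44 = 337443438735.30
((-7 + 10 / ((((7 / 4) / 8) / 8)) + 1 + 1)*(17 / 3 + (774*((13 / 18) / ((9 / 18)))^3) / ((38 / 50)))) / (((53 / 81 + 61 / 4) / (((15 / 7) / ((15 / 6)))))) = 286775622600 / 4797443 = 59776.76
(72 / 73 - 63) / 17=-3.65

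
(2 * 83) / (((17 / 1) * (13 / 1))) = 0.75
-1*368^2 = -135424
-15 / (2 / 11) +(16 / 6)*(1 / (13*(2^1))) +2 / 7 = -44833 / 546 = -82.11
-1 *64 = -64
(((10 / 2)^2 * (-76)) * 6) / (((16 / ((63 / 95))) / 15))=-14175 / 2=-7087.50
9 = 9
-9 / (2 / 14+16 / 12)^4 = -1750329 / 923521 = -1.90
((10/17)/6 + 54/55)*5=3029/561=5.40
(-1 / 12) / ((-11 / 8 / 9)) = 6 / 11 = 0.55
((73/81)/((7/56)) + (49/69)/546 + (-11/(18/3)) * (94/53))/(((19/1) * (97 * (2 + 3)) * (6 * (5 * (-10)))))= -10165153/7097063103000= -0.00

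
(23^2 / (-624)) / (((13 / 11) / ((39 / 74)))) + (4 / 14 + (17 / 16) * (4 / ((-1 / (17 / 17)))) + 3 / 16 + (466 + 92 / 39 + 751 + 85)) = 420267583 / 323232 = 1300.20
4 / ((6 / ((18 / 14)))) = 6 / 7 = 0.86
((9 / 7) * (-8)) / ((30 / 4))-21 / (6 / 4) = -538 / 35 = -15.37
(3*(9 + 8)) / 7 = 7.29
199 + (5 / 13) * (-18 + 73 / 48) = 120221 / 624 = 192.66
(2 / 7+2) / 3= 16 / 21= 0.76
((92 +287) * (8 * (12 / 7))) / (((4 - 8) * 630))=-2.06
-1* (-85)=85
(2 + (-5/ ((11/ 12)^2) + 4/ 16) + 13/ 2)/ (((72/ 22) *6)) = 1355/ 9504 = 0.14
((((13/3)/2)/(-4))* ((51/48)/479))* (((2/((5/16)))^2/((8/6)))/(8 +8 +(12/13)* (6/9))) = -2873/1293300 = -0.00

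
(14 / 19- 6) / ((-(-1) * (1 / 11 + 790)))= -1100 / 165129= -0.01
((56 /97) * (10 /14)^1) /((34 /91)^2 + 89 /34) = 11262160 /75302361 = 0.15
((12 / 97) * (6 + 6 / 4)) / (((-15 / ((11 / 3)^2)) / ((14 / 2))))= -1694 / 291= -5.82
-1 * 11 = -11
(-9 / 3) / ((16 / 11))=-33 / 16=-2.06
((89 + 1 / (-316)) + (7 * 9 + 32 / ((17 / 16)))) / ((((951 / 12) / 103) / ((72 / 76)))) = 1813803426 / 8088889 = 224.23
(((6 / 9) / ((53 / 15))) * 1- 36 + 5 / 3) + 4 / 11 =-59083 / 1749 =-33.78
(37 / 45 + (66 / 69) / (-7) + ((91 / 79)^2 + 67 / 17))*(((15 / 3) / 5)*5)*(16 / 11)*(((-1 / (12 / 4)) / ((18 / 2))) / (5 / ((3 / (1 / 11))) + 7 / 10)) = -732222108640 / 388794684537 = -1.88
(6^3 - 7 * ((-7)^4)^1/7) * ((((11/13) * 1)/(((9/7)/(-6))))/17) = 336490/663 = 507.53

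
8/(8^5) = 1/4096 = 0.00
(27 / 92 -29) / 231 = -2641 / 21252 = -0.12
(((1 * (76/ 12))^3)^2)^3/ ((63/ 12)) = 416509401191644966131364/ 8135830269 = 51194455565115.84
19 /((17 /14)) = 266 /17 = 15.65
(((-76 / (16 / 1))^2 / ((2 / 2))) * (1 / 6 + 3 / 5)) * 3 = 8303 / 160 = 51.89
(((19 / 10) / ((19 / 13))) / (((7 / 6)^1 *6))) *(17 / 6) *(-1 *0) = 0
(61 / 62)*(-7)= -427 / 62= -6.89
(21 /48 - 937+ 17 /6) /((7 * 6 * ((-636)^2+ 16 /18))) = -44819 /815465728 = -0.00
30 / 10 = 3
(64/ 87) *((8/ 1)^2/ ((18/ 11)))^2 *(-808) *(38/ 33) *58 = -44268781568/ 729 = -60725351.95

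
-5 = -5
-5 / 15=-1 / 3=-0.33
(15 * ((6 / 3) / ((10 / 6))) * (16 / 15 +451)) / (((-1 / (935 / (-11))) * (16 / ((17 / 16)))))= 45930.68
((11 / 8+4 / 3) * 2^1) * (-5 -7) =-65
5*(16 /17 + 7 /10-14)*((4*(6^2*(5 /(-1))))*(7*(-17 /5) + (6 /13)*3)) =-220403304 /221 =-997300.02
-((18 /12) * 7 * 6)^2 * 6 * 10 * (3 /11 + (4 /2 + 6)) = -21670740 /11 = -1970067.27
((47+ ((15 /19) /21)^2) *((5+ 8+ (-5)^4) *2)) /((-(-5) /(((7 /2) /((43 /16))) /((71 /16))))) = 135792205824 /38574655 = 3520.24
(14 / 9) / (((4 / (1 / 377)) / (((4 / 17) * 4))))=56 / 57681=0.00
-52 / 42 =-26 / 21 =-1.24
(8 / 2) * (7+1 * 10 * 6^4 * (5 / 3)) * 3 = 259284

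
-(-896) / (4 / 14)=3136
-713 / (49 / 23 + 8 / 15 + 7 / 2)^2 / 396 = -9429425 / 198968099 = -0.05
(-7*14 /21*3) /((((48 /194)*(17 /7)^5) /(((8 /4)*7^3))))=-3914299879 /8519142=-459.47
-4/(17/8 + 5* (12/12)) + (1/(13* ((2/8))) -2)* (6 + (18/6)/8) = -33641/2964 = -11.35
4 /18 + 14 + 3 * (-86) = -2194 /9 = -243.78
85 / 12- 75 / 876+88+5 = 43799 / 438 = 100.00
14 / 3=4.67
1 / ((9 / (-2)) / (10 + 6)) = -32 / 9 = -3.56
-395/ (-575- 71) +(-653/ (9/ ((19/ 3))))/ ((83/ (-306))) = 272605703/ 160854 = 1694.74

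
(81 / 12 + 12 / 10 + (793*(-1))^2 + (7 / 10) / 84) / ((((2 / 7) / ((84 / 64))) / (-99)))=-73214042517 / 256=-285992353.58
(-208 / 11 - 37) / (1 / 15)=-838.64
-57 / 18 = -19 / 6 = -3.17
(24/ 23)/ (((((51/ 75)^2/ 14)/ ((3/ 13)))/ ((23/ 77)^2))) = 2070000/ 3182179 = 0.65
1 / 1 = 1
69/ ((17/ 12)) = 828/ 17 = 48.71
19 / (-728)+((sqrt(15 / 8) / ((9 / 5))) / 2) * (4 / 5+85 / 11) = -19 / 728+469 * sqrt(30) / 792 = 3.22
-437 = -437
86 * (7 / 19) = 602 / 19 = 31.68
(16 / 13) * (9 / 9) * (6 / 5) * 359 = 34464 / 65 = 530.22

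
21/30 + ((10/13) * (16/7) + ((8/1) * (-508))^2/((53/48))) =721423191841/48230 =14957976.19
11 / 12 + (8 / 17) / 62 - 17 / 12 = -519 / 1054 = -0.49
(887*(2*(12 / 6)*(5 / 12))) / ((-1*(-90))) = 887 / 54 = 16.43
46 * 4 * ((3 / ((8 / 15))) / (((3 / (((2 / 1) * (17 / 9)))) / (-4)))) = -5213.33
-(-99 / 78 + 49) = -1241 / 26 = -47.73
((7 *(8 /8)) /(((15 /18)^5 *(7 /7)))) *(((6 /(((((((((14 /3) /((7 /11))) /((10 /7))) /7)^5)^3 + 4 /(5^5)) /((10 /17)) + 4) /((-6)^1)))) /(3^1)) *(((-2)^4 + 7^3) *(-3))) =56020.74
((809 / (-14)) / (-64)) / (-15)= -0.06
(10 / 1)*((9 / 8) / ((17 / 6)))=3.97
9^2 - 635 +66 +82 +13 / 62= -25159 / 62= -405.79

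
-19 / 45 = -0.42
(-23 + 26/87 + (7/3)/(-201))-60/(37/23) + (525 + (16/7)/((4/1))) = 2108589379/4529133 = 465.56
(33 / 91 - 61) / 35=-1.73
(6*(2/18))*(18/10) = 6/5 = 1.20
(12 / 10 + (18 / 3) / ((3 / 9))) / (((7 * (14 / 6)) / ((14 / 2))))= 288 / 35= 8.23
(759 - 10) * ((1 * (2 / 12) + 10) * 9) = 137067 / 2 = 68533.50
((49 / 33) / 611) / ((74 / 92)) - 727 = -542362283 / 746031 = -727.00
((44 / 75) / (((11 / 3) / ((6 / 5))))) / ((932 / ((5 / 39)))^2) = 1 / 275245230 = 0.00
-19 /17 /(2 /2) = -19 /17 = -1.12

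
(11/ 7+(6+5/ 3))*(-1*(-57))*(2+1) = 11058/ 7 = 1579.71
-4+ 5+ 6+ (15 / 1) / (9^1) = 26 / 3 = 8.67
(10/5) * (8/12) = 1.33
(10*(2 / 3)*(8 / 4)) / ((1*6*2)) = 10 / 9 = 1.11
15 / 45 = 1 / 3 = 0.33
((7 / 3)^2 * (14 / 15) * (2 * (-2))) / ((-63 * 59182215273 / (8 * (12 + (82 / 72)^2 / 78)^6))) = 157430777363048141405007920289493706641 / 1198906035949880114083790527925942401105920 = 0.00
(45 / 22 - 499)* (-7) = 76531 / 22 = 3478.68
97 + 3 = 100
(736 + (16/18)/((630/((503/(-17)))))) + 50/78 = 461505229/626535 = 736.60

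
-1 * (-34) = 34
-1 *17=-17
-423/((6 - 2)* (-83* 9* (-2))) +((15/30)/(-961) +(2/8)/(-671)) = -30689355/428167784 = -0.07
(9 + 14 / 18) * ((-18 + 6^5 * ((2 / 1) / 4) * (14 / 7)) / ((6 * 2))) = 18964 / 3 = 6321.33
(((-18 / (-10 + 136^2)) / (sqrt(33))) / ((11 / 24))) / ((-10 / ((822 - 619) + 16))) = 876 * sqrt(33) / 621335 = 0.01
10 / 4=2.50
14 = 14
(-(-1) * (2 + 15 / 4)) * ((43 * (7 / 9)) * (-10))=-1923.06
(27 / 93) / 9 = 1 / 31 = 0.03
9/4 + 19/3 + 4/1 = 151/12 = 12.58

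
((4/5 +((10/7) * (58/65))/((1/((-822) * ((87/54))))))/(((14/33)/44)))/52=-139346504/41405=-3365.45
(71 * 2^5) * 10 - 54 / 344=3907813 / 172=22719.84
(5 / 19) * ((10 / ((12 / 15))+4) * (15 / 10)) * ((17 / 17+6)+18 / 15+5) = 3267 / 38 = 85.97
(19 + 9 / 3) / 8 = 11 / 4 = 2.75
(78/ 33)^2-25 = -2349/ 121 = -19.41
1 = 1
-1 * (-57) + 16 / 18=521 / 9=57.89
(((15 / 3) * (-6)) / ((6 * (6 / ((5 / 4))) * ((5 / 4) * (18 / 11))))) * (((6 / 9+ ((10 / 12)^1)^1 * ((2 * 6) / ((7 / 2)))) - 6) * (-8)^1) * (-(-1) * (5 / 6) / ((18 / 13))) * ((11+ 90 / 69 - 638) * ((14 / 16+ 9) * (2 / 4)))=1956922825 / 104328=18757.41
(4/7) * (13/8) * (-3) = -39/14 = -2.79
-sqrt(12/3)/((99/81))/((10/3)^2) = -81/550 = -0.15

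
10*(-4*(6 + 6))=-480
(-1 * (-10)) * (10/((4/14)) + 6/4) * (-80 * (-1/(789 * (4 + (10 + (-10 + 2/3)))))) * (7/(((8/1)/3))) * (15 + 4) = 104025/263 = 395.53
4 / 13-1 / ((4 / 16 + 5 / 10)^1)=-40 / 39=-1.03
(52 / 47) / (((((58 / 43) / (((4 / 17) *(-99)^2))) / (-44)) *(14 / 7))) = -964261584 / 23171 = -41615.02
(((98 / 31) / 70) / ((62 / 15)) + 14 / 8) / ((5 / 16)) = 27076 / 4805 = 5.63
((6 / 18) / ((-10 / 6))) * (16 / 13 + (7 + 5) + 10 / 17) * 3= -9162 / 1105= -8.29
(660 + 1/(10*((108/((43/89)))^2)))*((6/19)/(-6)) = -609777592249/17554203360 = -34.74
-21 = -21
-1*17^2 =-289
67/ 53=1.26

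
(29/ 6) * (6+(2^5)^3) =475223/ 3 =158407.67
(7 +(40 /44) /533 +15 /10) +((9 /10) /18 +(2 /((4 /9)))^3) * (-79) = -1687212699 /234520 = -7194.32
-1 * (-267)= 267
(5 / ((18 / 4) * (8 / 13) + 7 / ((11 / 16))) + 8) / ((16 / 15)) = 232965 / 29632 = 7.86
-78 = -78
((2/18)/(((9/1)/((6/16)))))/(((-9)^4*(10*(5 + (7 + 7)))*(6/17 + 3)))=17/15348016080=0.00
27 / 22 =1.23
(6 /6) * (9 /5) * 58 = 522 /5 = 104.40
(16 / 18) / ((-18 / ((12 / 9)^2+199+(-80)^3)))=25274.04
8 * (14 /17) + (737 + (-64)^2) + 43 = 83004 /17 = 4882.59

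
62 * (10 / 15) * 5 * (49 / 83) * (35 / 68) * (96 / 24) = 1063300 / 4233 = 251.19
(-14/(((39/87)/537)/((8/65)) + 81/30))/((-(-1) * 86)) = -4360440/72502687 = -0.06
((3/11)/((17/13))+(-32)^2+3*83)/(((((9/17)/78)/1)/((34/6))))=105235780/99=1062987.68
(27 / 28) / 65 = 27 / 1820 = 0.01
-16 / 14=-1.14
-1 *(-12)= 12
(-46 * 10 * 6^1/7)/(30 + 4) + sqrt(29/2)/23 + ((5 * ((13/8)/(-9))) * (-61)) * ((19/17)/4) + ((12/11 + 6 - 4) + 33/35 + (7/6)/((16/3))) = sqrt(58)/46 + 7580299/942480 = 8.21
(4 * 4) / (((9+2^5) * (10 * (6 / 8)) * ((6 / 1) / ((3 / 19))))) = 16 / 11685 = 0.00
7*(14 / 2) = 49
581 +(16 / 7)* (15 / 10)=4091 / 7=584.43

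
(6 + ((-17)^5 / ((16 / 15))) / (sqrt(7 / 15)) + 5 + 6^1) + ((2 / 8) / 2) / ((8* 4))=4353 / 256-21297855* sqrt(105) / 112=-1948537.21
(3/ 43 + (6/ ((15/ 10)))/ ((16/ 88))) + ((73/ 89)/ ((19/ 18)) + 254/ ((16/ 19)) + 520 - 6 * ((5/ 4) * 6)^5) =-164666837851/ 1163408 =-141538.34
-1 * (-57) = 57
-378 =-378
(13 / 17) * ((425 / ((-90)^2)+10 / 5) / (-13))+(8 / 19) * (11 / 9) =41221 / 104652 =0.39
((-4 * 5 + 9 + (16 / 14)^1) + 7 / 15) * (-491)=484126 / 105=4610.72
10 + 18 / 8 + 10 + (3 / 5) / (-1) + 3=493 / 20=24.65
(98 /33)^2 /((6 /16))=76832 /3267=23.52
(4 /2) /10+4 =21 /5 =4.20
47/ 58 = 0.81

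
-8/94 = -4/47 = -0.09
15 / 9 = 5 / 3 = 1.67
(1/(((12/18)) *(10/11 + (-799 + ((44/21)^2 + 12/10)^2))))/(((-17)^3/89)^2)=-1270899300825/1979883346015577582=-0.00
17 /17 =1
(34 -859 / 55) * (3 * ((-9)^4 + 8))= 19923777 / 55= 362250.49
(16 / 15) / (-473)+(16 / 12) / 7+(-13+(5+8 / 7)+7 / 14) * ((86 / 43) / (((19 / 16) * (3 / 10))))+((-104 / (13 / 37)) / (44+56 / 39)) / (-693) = -4945521638 / 139343435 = -35.49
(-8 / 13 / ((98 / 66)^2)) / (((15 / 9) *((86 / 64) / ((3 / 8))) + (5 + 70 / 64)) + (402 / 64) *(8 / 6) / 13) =-2509056 / 114256387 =-0.02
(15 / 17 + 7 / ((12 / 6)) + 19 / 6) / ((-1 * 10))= -77 / 102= -0.75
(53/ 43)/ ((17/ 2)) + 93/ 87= 25735/ 21199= 1.21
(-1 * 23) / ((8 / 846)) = -9729 / 4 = -2432.25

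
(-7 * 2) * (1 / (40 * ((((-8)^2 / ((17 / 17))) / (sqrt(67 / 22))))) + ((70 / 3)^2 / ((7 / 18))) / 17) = -19600 / 17- 7 * sqrt(1474) / 28160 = -1152.95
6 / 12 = 1 / 2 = 0.50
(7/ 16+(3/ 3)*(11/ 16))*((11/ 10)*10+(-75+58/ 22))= -6075/ 88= -69.03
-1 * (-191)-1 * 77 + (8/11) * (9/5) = 6342/55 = 115.31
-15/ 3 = -5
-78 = -78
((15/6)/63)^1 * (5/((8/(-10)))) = -125/504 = -0.25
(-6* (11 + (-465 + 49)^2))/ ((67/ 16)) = -16614432/ 67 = -247976.60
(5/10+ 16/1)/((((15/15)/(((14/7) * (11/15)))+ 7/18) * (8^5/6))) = 9801/3473408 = 0.00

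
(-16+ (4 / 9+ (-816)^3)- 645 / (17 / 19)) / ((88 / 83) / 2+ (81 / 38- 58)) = 262194866683702 / 26704161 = 9818502.32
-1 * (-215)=215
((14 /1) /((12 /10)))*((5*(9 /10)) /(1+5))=35 /4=8.75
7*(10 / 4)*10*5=875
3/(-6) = -1/2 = -0.50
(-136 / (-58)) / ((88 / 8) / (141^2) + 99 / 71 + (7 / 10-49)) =-959854680 / 19200584857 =-0.05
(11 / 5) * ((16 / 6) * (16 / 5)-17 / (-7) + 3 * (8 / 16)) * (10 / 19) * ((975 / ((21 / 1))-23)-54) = -6160418 / 13965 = -441.13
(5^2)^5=9765625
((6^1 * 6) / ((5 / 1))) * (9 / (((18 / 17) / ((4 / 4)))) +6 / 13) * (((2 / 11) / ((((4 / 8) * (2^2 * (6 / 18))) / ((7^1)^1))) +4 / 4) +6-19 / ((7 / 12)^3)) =-1373694372 / 245245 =-5601.31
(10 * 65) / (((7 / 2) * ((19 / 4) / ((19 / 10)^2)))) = 988 / 7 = 141.14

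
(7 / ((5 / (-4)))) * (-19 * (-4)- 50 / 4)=-1778 / 5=-355.60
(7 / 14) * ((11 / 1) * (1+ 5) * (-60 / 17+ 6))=1386 / 17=81.53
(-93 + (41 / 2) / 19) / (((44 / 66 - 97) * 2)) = 10479 / 21964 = 0.48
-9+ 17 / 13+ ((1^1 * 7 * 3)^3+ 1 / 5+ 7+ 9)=602518 / 65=9269.51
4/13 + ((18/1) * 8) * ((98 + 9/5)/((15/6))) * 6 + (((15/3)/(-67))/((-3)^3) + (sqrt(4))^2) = 20280584849/587925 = 34495.19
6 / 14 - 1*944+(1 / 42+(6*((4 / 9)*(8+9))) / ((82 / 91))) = -512719 / 574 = -893.24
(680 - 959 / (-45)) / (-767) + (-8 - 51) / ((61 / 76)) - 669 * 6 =-8607826169 / 2105415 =-4088.42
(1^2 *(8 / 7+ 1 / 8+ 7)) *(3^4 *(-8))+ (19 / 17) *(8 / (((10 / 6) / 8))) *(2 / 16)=-3184563 / 595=-5352.21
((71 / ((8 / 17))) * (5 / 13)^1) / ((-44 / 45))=-271575 / 4576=-59.35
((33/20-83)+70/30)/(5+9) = -4741/840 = -5.64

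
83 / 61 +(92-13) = 4902 / 61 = 80.36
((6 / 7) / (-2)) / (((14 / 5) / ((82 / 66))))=-205 / 1078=-0.19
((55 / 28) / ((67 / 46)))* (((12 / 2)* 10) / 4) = 18975 / 938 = 20.23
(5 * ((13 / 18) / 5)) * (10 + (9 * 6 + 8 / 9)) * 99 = 41756 / 9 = 4639.56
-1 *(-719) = 719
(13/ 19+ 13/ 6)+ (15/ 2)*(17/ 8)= 17135/ 912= 18.79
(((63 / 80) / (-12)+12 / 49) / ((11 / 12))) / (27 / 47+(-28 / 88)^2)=4359861 / 15063580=0.29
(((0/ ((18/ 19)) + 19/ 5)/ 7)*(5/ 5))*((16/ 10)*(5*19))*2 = 5776/ 35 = 165.03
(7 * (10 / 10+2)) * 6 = 126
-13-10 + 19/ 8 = -165/ 8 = -20.62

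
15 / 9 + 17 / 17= 8 / 3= 2.67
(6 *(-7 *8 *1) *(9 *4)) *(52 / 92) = -157248 / 23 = -6836.87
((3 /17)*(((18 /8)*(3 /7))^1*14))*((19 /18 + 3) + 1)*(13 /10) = 10647 /680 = 15.66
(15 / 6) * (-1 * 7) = -35 / 2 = -17.50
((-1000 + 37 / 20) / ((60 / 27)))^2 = 32280230889 / 160000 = 201751.44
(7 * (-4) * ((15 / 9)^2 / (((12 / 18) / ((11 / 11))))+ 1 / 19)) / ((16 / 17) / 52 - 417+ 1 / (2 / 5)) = 2976428 / 10442457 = 0.29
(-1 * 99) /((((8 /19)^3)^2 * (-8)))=4657542219 /2097152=2220.89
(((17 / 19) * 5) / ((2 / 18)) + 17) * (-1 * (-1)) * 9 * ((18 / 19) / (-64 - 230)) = -29376 / 17689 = -1.66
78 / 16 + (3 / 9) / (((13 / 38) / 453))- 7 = 45683 / 104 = 439.26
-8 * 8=-64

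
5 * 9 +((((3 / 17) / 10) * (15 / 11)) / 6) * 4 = 8418 / 187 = 45.02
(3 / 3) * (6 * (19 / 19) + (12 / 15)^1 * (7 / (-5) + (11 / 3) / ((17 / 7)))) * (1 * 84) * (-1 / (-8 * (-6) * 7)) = -3881 / 2550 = -1.52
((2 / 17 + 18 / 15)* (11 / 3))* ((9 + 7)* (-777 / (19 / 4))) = -20421632 / 1615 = -12644.97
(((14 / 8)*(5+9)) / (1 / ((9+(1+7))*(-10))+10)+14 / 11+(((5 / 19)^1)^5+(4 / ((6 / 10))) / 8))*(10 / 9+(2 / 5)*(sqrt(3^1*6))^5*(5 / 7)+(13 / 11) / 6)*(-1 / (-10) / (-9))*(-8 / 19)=327832691798941 / 11751048881670285+182269913587056*sqrt(2) / 30773416450315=8.40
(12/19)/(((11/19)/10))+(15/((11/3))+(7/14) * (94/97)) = 1502/97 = 15.48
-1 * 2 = -2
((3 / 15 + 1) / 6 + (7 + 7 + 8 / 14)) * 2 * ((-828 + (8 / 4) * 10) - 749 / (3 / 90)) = -24069452 / 35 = -687698.63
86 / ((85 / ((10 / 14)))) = 86 / 119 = 0.72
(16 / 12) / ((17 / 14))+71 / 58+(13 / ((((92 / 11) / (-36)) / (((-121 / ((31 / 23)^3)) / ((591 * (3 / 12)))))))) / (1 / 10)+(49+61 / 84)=58136538723409 / 243039863724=239.21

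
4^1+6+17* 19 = 333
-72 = -72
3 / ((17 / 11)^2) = 363 / 289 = 1.26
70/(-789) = -70/789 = -0.09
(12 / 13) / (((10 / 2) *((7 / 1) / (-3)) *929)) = -36 / 422695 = -0.00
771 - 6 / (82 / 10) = 31581 / 41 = 770.27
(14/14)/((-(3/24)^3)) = -512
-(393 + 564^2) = -318489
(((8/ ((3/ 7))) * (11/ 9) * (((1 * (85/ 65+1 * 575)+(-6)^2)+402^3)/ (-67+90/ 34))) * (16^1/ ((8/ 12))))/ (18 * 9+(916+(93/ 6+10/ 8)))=-141506119344128/ 280251621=-504925.25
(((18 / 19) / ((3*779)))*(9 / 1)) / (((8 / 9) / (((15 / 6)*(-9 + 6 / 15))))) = -10449 / 118408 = -0.09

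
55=55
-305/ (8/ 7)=-266.88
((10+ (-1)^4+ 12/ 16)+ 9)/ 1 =83/ 4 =20.75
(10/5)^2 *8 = 32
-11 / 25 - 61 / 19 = -1734 / 475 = -3.65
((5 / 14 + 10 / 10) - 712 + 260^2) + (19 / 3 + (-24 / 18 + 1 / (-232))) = 108636429 / 1624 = 66894.35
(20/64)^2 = 25/256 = 0.10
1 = 1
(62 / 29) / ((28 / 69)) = 5.27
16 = 16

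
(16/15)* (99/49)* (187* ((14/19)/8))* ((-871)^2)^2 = 14206534743290604/665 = 21363210140286.62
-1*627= -627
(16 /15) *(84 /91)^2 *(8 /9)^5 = 8388608 /16632135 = 0.50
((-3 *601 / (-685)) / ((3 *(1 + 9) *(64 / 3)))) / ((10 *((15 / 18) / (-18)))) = -48681 / 5480000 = -0.01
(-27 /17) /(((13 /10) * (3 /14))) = -1260 /221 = -5.70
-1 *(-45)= 45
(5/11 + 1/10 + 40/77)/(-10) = -827/7700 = -0.11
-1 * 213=-213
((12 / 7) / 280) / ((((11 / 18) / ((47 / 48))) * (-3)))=-141 / 43120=-0.00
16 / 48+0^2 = 1 / 3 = 0.33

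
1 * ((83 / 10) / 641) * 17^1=0.22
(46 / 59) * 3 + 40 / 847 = 119246 / 49973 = 2.39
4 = 4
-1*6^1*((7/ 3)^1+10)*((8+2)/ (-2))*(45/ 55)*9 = 29970/ 11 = 2724.55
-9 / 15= -3 / 5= -0.60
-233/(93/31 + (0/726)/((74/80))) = -77.67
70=70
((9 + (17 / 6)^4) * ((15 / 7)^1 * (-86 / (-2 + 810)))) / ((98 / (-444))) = 757196675 / 9977184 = 75.89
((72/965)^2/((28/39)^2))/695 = 492804/31712867375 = 0.00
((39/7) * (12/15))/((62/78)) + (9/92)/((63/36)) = 5.66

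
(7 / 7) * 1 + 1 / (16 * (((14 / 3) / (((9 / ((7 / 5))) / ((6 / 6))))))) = 1703 / 1568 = 1.09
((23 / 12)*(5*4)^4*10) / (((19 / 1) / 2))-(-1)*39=18402223 / 57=322846.02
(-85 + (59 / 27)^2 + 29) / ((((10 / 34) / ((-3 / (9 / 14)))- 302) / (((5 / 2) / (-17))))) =-1307005 / 52408539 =-0.02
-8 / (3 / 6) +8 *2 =0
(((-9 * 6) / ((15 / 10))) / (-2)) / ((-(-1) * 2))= 9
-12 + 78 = 66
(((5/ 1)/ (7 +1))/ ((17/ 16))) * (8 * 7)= 560/ 17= 32.94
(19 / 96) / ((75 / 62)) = 589 / 3600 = 0.16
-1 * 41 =-41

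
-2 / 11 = -0.18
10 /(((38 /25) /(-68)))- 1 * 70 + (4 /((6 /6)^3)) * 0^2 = -517.37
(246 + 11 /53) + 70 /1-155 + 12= 9180 /53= 173.21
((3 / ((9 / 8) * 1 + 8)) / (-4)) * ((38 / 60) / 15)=-0.00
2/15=0.13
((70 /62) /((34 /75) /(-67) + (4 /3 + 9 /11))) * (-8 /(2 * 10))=-257950 /1225027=-0.21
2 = 2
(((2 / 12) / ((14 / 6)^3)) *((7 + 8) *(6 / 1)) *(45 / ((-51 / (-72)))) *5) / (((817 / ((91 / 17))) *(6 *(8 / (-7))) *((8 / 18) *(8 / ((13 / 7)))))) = -0.19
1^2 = 1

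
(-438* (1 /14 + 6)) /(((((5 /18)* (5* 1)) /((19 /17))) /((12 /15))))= -299592 /175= -1711.95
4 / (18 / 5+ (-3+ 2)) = 20 / 13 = 1.54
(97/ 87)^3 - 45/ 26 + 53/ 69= 166700227/ 393784794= 0.42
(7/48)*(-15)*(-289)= 10115/16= 632.19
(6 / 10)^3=27 / 125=0.22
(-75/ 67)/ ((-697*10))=15/ 93398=0.00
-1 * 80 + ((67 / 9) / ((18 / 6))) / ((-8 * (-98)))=-1693373 / 21168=-80.00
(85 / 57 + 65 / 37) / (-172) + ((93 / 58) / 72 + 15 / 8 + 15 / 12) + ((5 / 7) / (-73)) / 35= 470829368705 / 150515753136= 3.13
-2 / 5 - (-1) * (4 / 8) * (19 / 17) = 27 / 170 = 0.16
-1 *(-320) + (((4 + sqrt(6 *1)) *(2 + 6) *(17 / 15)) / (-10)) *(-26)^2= -159872 / 75-45968 *sqrt(6) / 75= -3632.94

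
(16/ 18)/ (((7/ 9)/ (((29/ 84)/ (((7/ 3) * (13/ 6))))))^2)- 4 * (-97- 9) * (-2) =-16860377246/ 19882681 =-847.99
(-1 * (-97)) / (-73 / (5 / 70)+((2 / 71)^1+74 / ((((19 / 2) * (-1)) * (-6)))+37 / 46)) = -0.10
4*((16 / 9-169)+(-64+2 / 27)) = -24964 / 27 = -924.59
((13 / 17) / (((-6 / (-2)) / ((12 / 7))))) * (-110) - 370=-49750 / 119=-418.07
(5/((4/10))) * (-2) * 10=-250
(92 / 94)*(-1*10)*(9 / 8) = -1035 / 94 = -11.01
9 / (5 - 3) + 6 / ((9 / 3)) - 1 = 11 / 2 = 5.50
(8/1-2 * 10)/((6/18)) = -36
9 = 9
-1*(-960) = 960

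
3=3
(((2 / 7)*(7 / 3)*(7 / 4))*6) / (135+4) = 7 / 139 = 0.05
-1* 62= -62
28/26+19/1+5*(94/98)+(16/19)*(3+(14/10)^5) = 63557076/1990625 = 31.93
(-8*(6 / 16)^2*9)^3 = -531441 / 512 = -1037.97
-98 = -98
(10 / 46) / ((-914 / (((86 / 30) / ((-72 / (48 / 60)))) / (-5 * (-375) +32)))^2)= 1849 / 25469425341771534000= 0.00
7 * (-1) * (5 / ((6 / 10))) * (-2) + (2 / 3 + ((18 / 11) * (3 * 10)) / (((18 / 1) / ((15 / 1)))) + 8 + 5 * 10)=7136 / 33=216.24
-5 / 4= -1.25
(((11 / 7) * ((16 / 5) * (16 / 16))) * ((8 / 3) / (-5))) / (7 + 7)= -704 / 3675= -0.19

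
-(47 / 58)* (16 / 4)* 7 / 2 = -329 / 29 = -11.34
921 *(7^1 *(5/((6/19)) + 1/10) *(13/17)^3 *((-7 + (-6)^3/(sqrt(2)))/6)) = -20311260606 *sqrt(2)/24565 - 7898823569/147390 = -1222915.97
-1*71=-71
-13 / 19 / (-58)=13 / 1102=0.01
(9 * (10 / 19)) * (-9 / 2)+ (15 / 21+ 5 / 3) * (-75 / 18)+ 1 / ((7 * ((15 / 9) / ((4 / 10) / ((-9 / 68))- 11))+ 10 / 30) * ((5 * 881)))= -155481850721 / 4977509040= -31.24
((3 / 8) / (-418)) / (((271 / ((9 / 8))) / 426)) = -5751 / 3624896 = -0.00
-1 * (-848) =848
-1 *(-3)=3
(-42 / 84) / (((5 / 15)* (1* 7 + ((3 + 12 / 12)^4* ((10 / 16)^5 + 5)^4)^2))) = -30423614405477505635920876929024 / 603953544701359480744937525508019509392737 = -0.00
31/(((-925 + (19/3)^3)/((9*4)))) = -7533/4529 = -1.66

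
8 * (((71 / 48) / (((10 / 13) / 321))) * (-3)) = -296283 / 20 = -14814.15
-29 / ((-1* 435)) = 1 / 15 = 0.07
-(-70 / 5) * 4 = 56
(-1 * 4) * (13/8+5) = -53/2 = -26.50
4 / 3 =1.33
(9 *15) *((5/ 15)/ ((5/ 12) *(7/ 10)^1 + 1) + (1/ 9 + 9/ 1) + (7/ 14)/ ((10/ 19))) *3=518229/ 124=4179.27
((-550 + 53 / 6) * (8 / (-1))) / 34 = 382 / 3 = 127.33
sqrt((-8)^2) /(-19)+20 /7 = 324 /133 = 2.44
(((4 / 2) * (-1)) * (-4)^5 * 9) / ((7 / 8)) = 147456 / 7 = 21065.14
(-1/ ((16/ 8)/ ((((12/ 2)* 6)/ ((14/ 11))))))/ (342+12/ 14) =-33/ 800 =-0.04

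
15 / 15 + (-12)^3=-1727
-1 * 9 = -9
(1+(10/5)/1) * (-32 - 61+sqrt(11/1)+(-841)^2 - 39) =3 * sqrt(11)+2121447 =2121456.95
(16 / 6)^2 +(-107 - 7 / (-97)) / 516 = 259165 / 37539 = 6.90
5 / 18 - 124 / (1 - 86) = 2657 / 1530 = 1.74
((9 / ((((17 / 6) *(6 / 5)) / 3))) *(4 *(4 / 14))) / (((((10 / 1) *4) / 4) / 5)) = 540 / 119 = 4.54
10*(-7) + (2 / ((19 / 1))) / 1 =-1328 / 19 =-69.89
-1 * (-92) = 92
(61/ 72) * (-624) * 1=-1586/ 3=-528.67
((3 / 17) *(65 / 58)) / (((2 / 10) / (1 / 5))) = 195 / 986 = 0.20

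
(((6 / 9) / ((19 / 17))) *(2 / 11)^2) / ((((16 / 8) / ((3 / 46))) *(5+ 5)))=0.00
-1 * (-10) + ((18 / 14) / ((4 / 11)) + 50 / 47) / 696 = 10.01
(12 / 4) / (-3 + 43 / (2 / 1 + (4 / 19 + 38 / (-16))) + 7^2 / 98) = -50 / 4399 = -0.01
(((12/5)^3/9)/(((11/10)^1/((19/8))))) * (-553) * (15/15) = -504336/275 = -1833.95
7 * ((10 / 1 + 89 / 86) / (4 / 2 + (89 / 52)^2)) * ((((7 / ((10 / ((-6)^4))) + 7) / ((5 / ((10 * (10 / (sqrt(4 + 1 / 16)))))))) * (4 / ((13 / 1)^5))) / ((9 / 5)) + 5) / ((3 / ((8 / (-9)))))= -359253440 / 15474969-9567358976 * sqrt(65) / 305986562037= -23.47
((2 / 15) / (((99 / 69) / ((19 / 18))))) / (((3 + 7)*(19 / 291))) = 2231 / 14850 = 0.15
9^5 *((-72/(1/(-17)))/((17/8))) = 34012224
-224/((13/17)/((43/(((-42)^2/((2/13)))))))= -11696/10647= -1.10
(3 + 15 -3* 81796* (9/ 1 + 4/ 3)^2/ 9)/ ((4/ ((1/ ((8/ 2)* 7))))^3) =-2.07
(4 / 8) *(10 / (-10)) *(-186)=93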